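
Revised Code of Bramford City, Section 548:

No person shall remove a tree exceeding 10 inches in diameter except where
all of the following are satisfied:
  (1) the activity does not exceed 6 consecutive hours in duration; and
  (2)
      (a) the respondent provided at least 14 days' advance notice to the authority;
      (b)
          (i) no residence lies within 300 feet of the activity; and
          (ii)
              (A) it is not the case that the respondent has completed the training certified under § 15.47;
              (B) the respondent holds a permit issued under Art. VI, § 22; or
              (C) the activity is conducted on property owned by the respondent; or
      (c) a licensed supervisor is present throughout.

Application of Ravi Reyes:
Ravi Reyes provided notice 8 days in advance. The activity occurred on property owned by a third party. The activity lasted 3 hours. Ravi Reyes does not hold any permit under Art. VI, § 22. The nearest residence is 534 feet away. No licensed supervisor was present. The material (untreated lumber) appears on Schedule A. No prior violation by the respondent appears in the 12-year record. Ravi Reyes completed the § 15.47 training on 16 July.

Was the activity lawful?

No — unlawful.

(1) ≤ 6 hrs duration — satisfied.
(a) ≥14 days' notice — not satisfied.
(i) no residence in 300 ft — holds.
(A) not (training certified) — not met.
(B) holds permit — not met.
(C) own property — not satisfied.
(ii): F OR F OR F → false.
So (b) is not satisfied (T AND F).
(c) supervisor present — fails.
So (2) is not satisfied (F OR F OR F).
Overall: T AND F → false.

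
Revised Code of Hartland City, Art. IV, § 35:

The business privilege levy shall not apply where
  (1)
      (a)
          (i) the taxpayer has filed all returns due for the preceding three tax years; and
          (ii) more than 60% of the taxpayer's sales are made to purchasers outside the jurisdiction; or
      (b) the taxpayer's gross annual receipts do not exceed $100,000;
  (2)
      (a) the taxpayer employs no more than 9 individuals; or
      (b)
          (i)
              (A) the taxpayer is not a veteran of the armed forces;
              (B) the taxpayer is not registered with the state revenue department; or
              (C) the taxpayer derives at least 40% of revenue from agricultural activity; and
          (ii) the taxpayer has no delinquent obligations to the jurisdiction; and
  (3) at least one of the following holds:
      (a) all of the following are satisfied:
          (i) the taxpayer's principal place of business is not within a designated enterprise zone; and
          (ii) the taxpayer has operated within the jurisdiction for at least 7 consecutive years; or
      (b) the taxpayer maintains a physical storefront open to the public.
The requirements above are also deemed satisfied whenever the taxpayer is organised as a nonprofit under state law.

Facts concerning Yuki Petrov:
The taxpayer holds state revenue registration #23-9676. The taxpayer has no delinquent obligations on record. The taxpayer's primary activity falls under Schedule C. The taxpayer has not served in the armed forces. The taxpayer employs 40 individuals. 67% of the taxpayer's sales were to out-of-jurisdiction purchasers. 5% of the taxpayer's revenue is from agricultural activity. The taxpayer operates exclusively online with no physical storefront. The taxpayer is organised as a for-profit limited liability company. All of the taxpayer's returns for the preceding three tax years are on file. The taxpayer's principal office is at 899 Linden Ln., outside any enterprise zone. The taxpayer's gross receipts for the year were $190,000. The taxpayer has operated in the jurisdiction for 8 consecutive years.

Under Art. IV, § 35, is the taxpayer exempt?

Yes — exempt.

(i) returns current — met.
(ii) >60% out-of-jur. sales — satisfied.
(a): T AND T → true.
(b) receipts ≤ $100,000 — fails.
So (1) is satisfied (T OR F).
(a) ≤ 9 employees — not met.
(A) not (veteran) — met.
(B) not (state-registered) — fails.
(C) ≥40% agricultural — not met.
(i) = T OR F OR F = true.
(ii) no delinquency — satisfied.
So (b) is satisfied (T AND T).
So (2) is satisfied (F OR T).
(i) not (in enterprise zone) — satisfied.
(ii) ≥ 7 yrs in jurisdiction — holds.
(a): T AND T → true.
(b) has storefront — fails.
(3) = T OR F = true.
Overall = T AND T AND T = true.
Exception (nonprofit) — not satisfied.
Result: main true OR exception false → true.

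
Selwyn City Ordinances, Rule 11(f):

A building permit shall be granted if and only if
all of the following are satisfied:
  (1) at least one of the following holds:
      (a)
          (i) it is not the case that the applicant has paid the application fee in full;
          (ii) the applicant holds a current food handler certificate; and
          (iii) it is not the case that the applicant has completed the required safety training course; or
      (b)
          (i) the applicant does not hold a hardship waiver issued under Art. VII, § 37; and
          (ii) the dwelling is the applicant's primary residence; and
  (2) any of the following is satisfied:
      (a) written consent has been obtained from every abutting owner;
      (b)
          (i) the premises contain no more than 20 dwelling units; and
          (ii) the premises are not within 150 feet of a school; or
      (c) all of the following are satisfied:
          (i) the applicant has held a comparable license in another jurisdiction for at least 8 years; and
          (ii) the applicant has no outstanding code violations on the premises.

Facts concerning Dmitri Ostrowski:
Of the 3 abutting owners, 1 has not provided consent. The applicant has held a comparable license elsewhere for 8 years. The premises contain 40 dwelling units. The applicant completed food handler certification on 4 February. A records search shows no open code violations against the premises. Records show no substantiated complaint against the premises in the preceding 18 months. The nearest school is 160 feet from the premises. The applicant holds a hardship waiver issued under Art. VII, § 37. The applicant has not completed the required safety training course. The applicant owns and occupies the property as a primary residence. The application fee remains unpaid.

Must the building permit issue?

Yes — granted.

(i) not (fee paid) — holds.
(ii) food handler cert. — satisfied.
(iii) not (safety training) — met.
(a) = T AND T AND T = true.
(i) not (hardship waiver) — not satisfied.
(ii) primary residence — holds.
(b) = F AND T = false.
(1): T OR F → true.
(a) all abutters consent — fails.
(i) ≤ 20 units — fails.
(ii) ≥150 ft from school — satisfied.
(b) = F AND T = false.
(i) prior license ≥ 8 yr — holds.
(ii) no code violations — met.
(c) = T AND T = true.
(2): F OR F OR T → true.
So Overall is satisfied (T AND T).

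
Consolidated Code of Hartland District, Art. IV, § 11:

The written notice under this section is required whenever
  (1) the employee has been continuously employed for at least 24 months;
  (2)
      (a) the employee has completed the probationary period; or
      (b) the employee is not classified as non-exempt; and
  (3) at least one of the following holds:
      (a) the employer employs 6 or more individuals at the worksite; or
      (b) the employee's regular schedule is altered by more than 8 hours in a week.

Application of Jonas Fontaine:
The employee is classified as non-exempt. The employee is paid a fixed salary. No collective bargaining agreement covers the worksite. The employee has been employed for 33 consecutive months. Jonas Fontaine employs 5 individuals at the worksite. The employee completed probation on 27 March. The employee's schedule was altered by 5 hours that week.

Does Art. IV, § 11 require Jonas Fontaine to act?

(1) tenure ≥ 24 mo. — holds.
(a) past probation — satisfied.
(b) not (non-exempt) — not satisfied.
(2) = T OR F = true.
(a) ≥ 6 at site — not satisfied.
(b) schedule shift > 8h — fails.
So (3) is not satisfied (F OR F).
Overall = T AND T AND F = false.

No — not required.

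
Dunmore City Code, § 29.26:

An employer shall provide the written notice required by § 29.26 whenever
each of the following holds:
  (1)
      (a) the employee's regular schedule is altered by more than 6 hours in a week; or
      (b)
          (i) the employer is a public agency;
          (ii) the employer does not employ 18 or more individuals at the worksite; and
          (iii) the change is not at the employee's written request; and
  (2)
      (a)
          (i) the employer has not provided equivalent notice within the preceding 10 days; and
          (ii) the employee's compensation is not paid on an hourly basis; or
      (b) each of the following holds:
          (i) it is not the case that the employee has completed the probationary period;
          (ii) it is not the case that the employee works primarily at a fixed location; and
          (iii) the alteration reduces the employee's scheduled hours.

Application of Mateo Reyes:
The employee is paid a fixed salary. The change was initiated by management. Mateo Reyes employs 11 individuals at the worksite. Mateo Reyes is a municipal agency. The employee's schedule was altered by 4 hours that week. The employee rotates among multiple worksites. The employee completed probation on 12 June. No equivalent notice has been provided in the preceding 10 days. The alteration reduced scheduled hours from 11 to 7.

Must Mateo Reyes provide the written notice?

Yes — required.

(a) schedule shift > 6h — not met.
(i) public agency — holds.
(ii) not (≥ 18 at site) — satisfied.
(iii) not employee-requested — holds.
(b): T AND T AND T → true.
So (1) is satisfied (F OR T).
(i) no recent notice — holds.
(ii) not (hourly-paid) — satisfied.
(a) = T AND T = true.
(i) not (past probation) — fails.
(ii) not (fixed location) — met.
(iii) hours reduced — met.
(b) = F AND T AND T = false.
(2): T OR F → true.
Overall: T AND T → true.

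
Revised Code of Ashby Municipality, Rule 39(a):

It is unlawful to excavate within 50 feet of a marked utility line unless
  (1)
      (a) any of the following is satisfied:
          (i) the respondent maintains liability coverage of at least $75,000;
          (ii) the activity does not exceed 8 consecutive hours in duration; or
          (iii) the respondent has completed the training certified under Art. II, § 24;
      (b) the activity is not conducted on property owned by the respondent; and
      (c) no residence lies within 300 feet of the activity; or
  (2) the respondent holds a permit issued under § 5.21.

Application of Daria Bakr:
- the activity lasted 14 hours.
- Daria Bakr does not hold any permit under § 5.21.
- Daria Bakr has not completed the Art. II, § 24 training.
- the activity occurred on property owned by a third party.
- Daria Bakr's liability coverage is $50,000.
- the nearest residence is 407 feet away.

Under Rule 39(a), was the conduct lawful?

(i) coverage ≥ $75,000 — fails.
(ii) ≤ 8 hrs duration — not satisfied.
(iii) training certified — not satisfied.
So (a) is not satisfied (F OR F OR F).
(b) not (own property) — met.
(c) no residence in 300 ft — met.
(1): F AND T AND T → false.
(2) holds permit — fails.
So Overall is not satisfied (F OR F).

No — unlawful.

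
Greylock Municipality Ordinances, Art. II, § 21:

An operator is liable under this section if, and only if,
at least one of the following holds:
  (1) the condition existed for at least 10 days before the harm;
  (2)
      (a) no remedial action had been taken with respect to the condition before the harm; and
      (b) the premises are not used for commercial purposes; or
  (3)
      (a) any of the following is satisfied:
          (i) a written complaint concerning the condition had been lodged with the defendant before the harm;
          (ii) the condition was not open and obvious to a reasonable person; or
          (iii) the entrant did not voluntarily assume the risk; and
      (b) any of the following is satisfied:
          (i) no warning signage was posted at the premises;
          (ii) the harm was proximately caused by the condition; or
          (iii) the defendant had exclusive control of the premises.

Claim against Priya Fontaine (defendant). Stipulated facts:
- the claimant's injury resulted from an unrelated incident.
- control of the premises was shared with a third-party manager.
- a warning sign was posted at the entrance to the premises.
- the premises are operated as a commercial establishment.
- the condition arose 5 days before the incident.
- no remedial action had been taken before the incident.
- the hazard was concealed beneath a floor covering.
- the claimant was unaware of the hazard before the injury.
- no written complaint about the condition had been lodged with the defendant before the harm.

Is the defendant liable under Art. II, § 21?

(1) condition ≥10 days old — not met.
(a) no remedial action — satisfied.
(b) not (commercial use) — not met.
(2) = T AND F = false.
(i) complaint lodged — not satisfied.
(ii) not open/obvious — satisfied.
(iii) no assumed risk — satisfied.
(a) = F OR T OR T = true.
(i) no signage posted — not met.
(ii) proximate cause — fails.
(iii) exclusive control — not satisfied.
(b): F OR F OR F → false.
(3): T AND F → false.
Overall: F OR F OR F → false.

No — not liable.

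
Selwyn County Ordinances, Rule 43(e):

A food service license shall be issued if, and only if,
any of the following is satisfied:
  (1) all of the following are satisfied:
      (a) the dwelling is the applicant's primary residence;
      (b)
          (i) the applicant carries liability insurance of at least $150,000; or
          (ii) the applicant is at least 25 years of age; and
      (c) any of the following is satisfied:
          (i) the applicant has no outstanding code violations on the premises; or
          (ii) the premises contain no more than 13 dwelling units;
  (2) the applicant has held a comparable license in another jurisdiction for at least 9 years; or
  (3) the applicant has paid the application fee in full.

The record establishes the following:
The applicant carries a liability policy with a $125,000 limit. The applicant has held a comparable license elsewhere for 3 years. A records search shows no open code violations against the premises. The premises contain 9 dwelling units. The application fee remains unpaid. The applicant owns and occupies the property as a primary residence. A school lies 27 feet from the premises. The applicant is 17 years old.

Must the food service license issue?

No — denied.

(a) primary residence — holds.
(i) insurance ≥ $150,000 — not satisfied.
(ii) age ≥ 25 — not satisfied.
(b) = F OR F = false.
(i) no code violations — met.
(ii) ≤ 13 units — holds.
(c): T OR T → true.
(1) = T AND F AND T = false.
(2) prior license ≥ 9 yr — fails.
(3) fee paid — not satisfied.
So Overall is not satisfied (F OR F OR F).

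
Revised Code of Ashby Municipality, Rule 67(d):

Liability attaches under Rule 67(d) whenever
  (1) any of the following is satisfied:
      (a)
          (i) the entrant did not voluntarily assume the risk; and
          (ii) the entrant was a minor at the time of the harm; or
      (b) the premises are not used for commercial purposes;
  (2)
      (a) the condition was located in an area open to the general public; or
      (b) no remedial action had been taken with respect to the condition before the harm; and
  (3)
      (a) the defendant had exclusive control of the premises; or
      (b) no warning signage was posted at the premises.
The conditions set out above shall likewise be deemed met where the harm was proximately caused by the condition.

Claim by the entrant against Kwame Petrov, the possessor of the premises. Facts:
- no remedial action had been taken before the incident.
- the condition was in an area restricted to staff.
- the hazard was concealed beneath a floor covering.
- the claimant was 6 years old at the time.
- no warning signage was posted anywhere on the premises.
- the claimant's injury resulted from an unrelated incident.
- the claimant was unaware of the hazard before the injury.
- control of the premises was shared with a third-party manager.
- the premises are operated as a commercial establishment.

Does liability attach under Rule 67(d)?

(i) no assumed risk — holds.
(ii) entrant a minor — holds.
(a): T AND T → true.
(b) not (commercial use) — not met.
(1) = T OR F = true.
(a) public area — fails.
(b) no remedial action — met.
So (2) is satisfied (F OR T).
(a) exclusive control — not met.
(b) no signage posted — satisfied.
(3): F OR T → true.
Overall = T AND T AND T = true.
Exception (proximate cause) — not satisfied.
Result: main true OR exception false → true.

Yes — liable.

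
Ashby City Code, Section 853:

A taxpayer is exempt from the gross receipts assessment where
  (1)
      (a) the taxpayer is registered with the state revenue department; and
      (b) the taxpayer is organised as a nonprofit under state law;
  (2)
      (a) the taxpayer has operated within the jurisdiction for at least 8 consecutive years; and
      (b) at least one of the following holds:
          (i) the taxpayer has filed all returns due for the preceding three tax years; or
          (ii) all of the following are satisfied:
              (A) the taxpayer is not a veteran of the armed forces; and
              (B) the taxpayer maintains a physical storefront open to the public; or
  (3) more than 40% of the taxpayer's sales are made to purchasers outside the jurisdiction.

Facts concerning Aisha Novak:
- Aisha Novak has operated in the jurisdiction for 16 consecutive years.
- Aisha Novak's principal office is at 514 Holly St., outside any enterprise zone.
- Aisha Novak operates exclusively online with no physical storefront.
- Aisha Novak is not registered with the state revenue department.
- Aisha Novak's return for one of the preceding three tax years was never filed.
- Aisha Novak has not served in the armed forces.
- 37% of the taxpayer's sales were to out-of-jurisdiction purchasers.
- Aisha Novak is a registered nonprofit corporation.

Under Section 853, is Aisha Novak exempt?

(a) state-registered — not satisfied.
(b) nonprofit — met.
(1): F AND T → false.
(a) ≥ 8 yrs in jurisdiction — met.
(i) returns current — not met.
(A) not (veteran) — met.
(B) has storefront — not satisfied.
So (ii) is not satisfied (T AND F).
So (b) is not satisfied (F OR F).
So (2) is not satisfied (T AND F).
(3) >40% out-of-jur. sales — not satisfied.
Overall: F OR F OR F → false.

No — not exempt.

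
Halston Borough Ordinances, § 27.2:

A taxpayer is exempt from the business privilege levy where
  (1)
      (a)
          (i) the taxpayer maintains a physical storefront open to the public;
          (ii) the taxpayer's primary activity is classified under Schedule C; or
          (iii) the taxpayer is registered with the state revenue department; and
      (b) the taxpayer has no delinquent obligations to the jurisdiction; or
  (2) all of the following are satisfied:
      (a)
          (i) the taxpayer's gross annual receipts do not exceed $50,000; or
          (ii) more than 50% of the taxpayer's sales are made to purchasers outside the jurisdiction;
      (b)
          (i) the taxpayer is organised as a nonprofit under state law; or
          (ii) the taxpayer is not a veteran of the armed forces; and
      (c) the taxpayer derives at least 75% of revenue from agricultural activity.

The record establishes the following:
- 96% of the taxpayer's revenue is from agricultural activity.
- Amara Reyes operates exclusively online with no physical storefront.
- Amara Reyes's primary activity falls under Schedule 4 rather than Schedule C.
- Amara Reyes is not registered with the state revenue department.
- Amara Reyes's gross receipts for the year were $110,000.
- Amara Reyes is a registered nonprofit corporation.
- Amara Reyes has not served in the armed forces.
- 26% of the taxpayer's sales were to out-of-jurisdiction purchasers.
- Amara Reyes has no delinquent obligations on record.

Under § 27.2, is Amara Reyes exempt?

(i) has storefront — not met.
(ii) Schedule C activity — fails.
(iii) state-registered — not met.
(a) = F OR F OR F = false.
(b) no delinquency — satisfied.
(1): F AND T → false.
(i) receipts ≤ $50,000 — not satisfied.
(ii) >50% out-of-jur. sales — not met.
(a): F OR F → false.
(i) nonprofit — met.
(ii) not (veteran) — met.
(b): T OR T → true.
(c) ≥75% agricultural — met.
(2) = F AND T AND T = false.
Overall: F OR F → false.

No — not exempt.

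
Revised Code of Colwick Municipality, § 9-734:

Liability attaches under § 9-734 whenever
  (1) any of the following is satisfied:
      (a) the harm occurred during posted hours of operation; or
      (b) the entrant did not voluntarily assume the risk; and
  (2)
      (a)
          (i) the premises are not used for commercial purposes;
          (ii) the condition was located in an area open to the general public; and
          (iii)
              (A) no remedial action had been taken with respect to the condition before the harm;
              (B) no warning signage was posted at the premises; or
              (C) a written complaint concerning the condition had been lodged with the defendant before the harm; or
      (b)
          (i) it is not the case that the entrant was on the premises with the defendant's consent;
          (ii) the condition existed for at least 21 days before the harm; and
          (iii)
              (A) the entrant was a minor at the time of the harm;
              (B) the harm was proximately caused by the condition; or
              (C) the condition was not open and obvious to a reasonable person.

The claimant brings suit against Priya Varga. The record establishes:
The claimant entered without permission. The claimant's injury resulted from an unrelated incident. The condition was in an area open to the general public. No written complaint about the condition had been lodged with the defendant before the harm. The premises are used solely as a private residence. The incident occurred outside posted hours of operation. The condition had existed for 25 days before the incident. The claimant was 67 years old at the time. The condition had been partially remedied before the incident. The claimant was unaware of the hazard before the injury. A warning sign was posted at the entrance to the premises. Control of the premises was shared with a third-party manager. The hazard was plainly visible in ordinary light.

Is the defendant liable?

(a) during posted hours — not satisfied.
(b) no assumed risk — satisfied.
(1): F OR T → true.
(i) not (commercial use) — holds.
(ii) public area — holds.
(A) no remedial action — fails.
(B) no signage posted — not satisfied.
(C) complaint lodged — fails.
So (iii) is not satisfied (F OR F OR F).
(a) = T AND T AND F = false.
(i) not (consent to enter) — satisfied.
(ii) condition ≥21 days old — met.
(A) entrant a minor — not satisfied.
(B) proximate cause — not met.
(C) not open/obvious — not satisfied.
(iii) = F OR F OR F = false.
So (b) is not satisfied (T AND T AND F).
(2) = F OR F = false.
Overall = T AND F = false.

No — not liable.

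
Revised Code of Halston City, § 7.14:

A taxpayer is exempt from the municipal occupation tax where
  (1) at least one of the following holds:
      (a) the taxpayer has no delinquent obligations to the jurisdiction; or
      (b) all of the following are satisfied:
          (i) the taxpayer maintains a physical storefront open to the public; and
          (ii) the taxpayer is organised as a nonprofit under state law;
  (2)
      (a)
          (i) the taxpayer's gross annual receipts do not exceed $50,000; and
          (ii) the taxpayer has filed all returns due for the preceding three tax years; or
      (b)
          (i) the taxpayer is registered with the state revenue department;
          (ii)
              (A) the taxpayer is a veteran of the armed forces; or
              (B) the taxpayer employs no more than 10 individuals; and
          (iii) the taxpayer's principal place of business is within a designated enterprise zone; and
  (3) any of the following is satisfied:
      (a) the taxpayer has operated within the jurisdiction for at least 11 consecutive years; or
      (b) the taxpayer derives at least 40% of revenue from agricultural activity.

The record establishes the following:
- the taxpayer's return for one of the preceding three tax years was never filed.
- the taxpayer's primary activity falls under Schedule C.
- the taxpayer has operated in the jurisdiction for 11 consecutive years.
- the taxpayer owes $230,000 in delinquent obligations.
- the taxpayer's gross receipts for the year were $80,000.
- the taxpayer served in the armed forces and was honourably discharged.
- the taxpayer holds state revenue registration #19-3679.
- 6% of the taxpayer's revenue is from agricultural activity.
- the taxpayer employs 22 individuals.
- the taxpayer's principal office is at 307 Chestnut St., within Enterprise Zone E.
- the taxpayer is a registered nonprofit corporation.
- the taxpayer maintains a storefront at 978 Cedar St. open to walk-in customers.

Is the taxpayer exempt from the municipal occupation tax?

(a) no delinquency — not met.
(i) has storefront — holds.
(ii) nonprofit — met.
(b) = T AND T = true.
(1) = F OR T = true.
(i) receipts ≤ $50,000 — not met.
(ii) returns current — not met.
(a) = F AND F = false.
(i) state-registered — holds.
(A) veteran — holds.
(B) ≤ 10 employees — not met.
So (ii) is satisfied (T OR F).
(iii) in enterprise zone — holds.
(b): T AND T AND T → true.
(2): F OR T → true.
(a) ≥ 11 yrs in jurisdiction — satisfied.
(b) ≥40% agricultural — not met.
(3): T OR F → true.
So Overall is satisfied (T AND T AND T).

Yes — exempt.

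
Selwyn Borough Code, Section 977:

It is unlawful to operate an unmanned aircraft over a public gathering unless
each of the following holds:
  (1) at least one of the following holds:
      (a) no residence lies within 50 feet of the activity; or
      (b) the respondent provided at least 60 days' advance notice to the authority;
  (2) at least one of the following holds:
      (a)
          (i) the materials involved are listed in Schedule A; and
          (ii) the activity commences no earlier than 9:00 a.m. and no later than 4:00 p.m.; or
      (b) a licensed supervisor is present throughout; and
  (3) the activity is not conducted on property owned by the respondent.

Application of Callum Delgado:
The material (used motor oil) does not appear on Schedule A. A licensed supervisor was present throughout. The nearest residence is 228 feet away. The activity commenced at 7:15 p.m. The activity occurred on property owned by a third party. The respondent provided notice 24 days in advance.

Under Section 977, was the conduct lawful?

(a) no residence in 50 ft — holds.
(b) ≥60 days' notice — not met.
So (1) is satisfied (T OR F).
(i) Schedule A material — fails.
(ii) start within hours — not met.
(a): F AND F → false.
(b) supervisor present — holds.
(2) = F OR T = true.
(3) not (own property) — met.
Overall: T AND T AND T → true.

Yes — lawful.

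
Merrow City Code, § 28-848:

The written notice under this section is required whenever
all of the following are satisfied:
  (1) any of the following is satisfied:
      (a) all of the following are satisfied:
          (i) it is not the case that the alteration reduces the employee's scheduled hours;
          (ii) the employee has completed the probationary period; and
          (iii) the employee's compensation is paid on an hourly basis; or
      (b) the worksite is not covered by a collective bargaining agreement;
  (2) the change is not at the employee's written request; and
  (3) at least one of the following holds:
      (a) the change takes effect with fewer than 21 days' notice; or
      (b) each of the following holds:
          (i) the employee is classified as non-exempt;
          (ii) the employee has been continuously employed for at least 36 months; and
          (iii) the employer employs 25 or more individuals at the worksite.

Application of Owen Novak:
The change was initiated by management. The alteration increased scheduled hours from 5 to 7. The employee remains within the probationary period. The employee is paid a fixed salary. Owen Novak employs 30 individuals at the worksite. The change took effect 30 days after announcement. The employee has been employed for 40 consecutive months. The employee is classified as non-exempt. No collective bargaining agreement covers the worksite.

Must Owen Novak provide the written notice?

(i) not (hours reduced) — holds.
(ii) past probation — fails.
(iii) hourly-paid — fails.
(a) = T AND F AND F = false.
(b) no CBA — met.
(1) = F OR T = true.
(2) not employee-requested — satisfied.
(a) < 21 days' notice — not met.
(i) non-exempt — met.
(ii) tenure ≥ 36 mo. — holds.
(iii) ≥ 25 at site — met.
(b) = T AND T AND T = true.
So (3) is satisfied (F OR T).
Overall: T AND T AND T → true.

Yes — required.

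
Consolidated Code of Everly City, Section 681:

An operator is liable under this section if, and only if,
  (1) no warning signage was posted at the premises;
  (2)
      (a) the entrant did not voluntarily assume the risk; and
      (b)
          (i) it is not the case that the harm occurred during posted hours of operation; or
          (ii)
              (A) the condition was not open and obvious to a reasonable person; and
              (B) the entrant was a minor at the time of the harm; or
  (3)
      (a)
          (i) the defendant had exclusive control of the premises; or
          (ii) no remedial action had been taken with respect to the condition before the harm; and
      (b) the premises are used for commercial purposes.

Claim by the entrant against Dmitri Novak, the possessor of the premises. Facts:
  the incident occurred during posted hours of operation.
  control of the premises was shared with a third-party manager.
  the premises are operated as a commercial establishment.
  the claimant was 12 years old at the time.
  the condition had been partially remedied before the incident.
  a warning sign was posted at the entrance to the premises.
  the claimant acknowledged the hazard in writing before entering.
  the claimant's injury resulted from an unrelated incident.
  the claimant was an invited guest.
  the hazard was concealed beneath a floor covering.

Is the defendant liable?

No — not liable.

(1) no signage posted — not met.
(a) no assumed risk — not satisfied.
(i) not (during posted hours) — fails.
(A) not open/obvious — met.
(B) entrant a minor — met.
(ii): T AND T → true.
So (b) is satisfied (F OR T).
(2) = F AND T = false.
(i) exclusive control — not satisfied.
(ii) no remedial action — not met.
(a) = F OR F = false.
(b) commercial use — holds.
So (3) is not satisfied (F AND T).
So Overall is not satisfied (F OR F OR F).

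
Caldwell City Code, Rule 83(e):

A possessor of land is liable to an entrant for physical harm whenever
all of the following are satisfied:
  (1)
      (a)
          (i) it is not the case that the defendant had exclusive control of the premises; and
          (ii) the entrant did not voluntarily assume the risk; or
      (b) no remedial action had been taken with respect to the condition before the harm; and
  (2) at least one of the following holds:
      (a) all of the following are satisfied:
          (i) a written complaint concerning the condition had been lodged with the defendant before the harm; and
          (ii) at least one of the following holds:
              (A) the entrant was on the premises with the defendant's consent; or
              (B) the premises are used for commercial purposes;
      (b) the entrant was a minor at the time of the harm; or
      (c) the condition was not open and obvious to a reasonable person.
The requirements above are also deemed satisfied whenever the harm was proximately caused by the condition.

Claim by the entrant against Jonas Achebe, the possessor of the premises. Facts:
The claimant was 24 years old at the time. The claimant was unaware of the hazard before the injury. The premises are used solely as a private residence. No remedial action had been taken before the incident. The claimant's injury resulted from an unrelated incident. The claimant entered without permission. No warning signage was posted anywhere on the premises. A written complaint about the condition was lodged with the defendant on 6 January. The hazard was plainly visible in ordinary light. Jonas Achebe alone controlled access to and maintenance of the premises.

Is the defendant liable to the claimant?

No — not liable.

(i) not (exclusive control) — not met.
(ii) no assumed risk — satisfied.
(a): F AND T → false.
(b) no remedial action — satisfied.
(1) = F OR T = true.
(i) complaint lodged — holds.
(A) consent to enter — not satisfied.
(B) commercial use — fails.
(ii): F OR F → false.
So (a) is not satisfied (T AND F).
(b) entrant a minor — fails.
(c) not open/obvious — fails.
(2): F OR F OR F → false.
So Overall is not satisfied (T AND F).
Exception (proximate cause) — not satisfied.
Result: main false OR exception false → false.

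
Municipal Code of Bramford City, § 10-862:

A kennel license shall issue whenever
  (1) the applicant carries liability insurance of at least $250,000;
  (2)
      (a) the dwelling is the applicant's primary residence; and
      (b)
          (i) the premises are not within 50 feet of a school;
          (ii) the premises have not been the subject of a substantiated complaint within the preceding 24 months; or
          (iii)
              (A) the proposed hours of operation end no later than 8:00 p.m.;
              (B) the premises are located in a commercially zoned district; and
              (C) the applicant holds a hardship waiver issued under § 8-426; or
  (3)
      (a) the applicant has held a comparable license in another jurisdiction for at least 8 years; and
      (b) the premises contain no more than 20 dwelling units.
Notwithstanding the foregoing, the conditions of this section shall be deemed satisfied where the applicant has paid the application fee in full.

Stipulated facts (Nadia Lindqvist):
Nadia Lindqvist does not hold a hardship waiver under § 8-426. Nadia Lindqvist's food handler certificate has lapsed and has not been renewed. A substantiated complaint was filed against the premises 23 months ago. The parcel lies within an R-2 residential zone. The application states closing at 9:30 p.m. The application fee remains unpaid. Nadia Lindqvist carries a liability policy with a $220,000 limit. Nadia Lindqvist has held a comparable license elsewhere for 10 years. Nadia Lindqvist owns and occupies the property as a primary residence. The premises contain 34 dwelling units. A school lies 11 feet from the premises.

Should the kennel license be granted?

(1) insurance ≥ $250,000 — not satisfied.
(a) primary residence — satisfied.
(i) ≥50 ft from school — fails.
(ii) no complaint in 24 mo. — fails.
(A) closes by 8 p.m. — not met.
(B) commercially zoned — fails.
(C) hardship waiver — not met.
(iii) = F AND F AND F = false.
(b): F OR F OR F → false.
So (2) is not satisfied (T AND F).
(a) prior license ≥ 8 yr — holds.
(b) ≤ 20 units — fails.
(3): T AND F → false.
So Overall is not satisfied (F OR F OR F).
Exception (fee paid) — not satisfied.
Result: main false OR exception false → false.

No — denied.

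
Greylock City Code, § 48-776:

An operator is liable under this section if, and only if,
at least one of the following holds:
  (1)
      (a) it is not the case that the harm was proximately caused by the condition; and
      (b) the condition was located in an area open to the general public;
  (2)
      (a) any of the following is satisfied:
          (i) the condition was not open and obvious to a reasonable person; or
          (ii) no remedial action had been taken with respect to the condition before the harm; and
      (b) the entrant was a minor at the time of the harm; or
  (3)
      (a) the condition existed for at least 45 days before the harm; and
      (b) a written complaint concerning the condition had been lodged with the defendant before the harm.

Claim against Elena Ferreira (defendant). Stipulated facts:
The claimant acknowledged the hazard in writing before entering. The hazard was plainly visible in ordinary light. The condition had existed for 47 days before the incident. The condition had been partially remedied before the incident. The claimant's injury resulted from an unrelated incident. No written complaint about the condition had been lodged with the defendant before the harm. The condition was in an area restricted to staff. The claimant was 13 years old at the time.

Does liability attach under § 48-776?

(a) not (proximate cause) — satisfied.
(b) public area — not satisfied.
(1): T AND F → false.
(i) not open/obvious — fails.
(ii) no remedial action — fails.
(a) = F OR F = false.
(b) entrant a minor — holds.
(2): F AND T → false.
(a) condition ≥45 days old — holds.
(b) complaint lodged — not met.
(3): T AND F → false.
Overall: F OR F OR F → false.

No — not liable.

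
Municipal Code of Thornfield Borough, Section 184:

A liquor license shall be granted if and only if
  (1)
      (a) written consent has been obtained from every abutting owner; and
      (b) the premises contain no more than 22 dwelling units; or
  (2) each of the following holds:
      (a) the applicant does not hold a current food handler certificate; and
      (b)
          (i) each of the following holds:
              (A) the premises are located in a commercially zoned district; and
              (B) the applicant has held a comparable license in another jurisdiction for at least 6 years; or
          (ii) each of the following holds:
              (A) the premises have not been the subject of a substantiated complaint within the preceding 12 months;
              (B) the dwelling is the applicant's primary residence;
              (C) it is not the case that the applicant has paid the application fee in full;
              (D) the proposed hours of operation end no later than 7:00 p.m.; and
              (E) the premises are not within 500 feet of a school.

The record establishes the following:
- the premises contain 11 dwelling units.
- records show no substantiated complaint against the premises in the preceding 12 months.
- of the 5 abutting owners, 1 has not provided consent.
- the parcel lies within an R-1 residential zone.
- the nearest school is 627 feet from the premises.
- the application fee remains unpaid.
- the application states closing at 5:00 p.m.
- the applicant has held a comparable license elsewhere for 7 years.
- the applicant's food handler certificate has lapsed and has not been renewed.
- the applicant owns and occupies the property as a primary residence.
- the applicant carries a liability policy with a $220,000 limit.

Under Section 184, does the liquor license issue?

Yes — granted.

(a) all abutters consent — not met.
(b) ≤ 22 units — holds.
So (1) is not satisfied (F AND T).
(a) not (food handler cert.) — met.
(A) commercially zoned — not met.
(B) prior license ≥ 6 yr — holds.
(i) = F AND T = false.
(A) no complaint in 12 mo. — met.
(B) primary residence — satisfied.
(C) not (fee paid) — holds.
(D) closes by 7 p.m. — met.
(E) ≥500 ft from school — satisfied.
(ii) = T AND T AND T AND T AND T = true.
(b) = F OR T = true.
So (2) is satisfied (T AND T).
Overall: F OR T → true.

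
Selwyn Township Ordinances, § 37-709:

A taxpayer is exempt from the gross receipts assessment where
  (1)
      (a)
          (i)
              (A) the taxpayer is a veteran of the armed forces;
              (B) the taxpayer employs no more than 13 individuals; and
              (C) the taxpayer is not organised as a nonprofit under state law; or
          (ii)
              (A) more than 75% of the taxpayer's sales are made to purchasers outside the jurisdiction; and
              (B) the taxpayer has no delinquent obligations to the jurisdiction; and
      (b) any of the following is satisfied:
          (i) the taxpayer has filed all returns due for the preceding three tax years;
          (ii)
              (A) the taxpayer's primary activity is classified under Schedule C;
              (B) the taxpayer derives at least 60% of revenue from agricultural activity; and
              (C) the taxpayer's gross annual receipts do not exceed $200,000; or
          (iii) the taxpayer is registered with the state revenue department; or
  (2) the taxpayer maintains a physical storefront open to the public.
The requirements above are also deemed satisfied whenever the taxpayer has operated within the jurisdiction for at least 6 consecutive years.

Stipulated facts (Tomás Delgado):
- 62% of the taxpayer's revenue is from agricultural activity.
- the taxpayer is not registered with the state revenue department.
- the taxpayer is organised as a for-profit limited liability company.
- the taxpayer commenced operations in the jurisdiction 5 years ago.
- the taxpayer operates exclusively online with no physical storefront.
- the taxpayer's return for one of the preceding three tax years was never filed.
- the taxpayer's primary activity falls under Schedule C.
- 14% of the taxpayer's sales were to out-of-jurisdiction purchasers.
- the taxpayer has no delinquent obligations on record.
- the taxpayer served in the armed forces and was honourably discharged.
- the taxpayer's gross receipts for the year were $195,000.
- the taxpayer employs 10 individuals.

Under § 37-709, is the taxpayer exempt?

(A) veteran — met.
(B) ≤ 13 employees — satisfied.
(C) not (nonprofit) — met.
So (i) is satisfied (T AND T AND T).
(A) >75% out-of-jur. sales — fails.
(B) no delinquency — satisfied.
(ii) = F AND T = false.
(a): T OR F → true.
(i) returns current — fails.
(A) Schedule C activity — holds.
(B) ≥60% agricultural — satisfied.
(C) receipts ≤ $200,000 — satisfied.
(ii) = T AND T AND T = true.
(iii) state-registered — not met.
So (b) is satisfied (F OR T OR F).
(1): T AND T → true.
(2) has storefront — fails.
Overall: T OR F → true.
Exception (≥ 6 yrs in jurisdiction) — not satisfied.
Result: main true OR exception false → true.

Yes — exempt.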